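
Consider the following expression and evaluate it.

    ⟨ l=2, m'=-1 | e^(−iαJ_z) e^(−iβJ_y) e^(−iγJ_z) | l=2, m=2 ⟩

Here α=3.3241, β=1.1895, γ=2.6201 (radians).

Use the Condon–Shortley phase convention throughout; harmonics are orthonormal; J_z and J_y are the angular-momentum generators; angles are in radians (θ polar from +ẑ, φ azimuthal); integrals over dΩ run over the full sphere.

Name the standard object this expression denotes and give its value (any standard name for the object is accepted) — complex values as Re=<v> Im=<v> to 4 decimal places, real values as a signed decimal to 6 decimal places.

Wigner D-matrix element, Re=-0.0986 Im=-0.2742

This is a Wigner D-matrix element — the rotation-matrix element ⟨l m'| R(α,β,γ) |l m⟩ in the angular-momentum basis.
D^2_{-1,2}(3.3241,1.1895,2.6201) = e^{-i·-1·3.3241}·d^2_{-1,2}(1.1895)·e^{-i·2·2.6201}. Compute d first:
Half-angle: c=0.828289, s=0.560302. N=√(1·6·24·1)=12.000000
Admissible k: 3..3 (factorial args all ≥0)
  k=3: (−1)^0·12.0000/(6)·0.8283^1·0.5603^3 = +0.291392
d^2_{-1,2}(1.1895) = +0.291392
Attach z-rotation phases: D = e^{-i(-1)(3.3241)}·(+0.291392)·e^{-i(2)(2.6201)} = -0.098631-0.274192i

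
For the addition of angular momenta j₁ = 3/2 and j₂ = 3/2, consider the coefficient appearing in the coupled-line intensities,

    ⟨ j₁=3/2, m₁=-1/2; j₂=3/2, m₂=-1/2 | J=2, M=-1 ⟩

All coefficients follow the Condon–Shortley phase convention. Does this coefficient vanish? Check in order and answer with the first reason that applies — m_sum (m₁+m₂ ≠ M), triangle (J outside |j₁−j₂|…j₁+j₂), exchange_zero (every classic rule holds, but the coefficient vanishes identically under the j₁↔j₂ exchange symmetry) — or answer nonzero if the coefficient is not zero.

m-sum: m₁+m₂ = -1/2+(-1/2) = -1, M = -1  ✓
triangle: |j₁−j₂| = 0 ≤ J = 2 ≤ j₁+j₂ = 3  ✓
exchange: j₁=j₂ and m₁=m₂, and (−1)^(j₁+j₂−J) = (−1)^1 = −1 forces ⟨j₁m₁;j₂m₂|JM⟩ = −⟨j₂m₂;j₁m₁|JM⟩ = −⟨j₁m₁;j₂m₂|JM⟩ ⇒ the coefficient vanishes identically
Racah sum check: Σ_k collapses to 0 ⇒ CG = 0

exchange_zero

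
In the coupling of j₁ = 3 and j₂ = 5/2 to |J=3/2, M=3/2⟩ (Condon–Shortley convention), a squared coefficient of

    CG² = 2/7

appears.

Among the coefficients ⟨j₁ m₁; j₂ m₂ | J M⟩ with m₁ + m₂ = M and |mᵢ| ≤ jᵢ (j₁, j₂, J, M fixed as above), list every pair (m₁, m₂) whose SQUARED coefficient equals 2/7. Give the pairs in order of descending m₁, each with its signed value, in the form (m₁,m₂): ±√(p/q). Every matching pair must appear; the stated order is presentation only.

Admissible pairs with m₁+m₂ = M = 3/2: (-1,5/2), (0,3/2), (1,1/2), (2,-1/2), (3,-3/2)
  (m₁,m₂)=(3,-3/2): CG² = 3/14, CG = +√(3/14)
  (m₁,m₂)=(2,-1/2): CG² = 2/7, CG = −√(2/7)   ← matches the target
  (m₁,m₂)=(1,1/2): CG² = 9/35, CG = +√(9/35)
  (m₁,m₂)=(0,3/2): CG² = 6/35, CG = −√(6/35)
  (m₁,m₂)=(-1,5/2): CG² = 1/14, CG = +√(1/14)
Pairs with CG² = 2/7: (2,-1/2): −√(2/7)

(2,-1/2): −√(2/7)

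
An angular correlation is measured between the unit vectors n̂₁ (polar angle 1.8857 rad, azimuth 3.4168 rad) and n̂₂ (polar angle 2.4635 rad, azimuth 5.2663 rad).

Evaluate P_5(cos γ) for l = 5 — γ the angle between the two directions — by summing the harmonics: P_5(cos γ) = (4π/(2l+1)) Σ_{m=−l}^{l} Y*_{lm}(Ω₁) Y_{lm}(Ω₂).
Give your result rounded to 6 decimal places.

Expand P_5 via completeness: Σ_{m} conj(Y_{5,m}) at Ω₁ times Y_{5,m} at Ω₂ —
  m=-5: (-0.069807-0.353882i) × (+0.016390-0.042002i) = -0.016008-0.002868i  (running Σ = -0.016008-0.002868i)
  m=-4: (-0.168261-0.331272i) × (+0.106391+0.141458i) = +0.028960-0.059046i  (running Σ = +0.012952-0.061914i)
  m=-3: (+0.027553+0.029863i) × (-0.379163+0.034575i) = -0.011479-0.010370i  (running Σ = +0.001472-0.072285i)
  m=-2: (+0.288068+0.176780i) × (+0.190080-0.380800i) = +0.122074-0.076094i  (running Σ = +0.123546-0.148379i)
  m=-1: (+0.043891+0.012394i) × (+0.024677+0.039899i) = +0.000589+0.002057i  (running Σ = +0.124135-0.146322i)
  m=0: (-0.321101-0.000000i) × (+0.389907+0.000000i) = -0.125199-0.000000i  (running Σ = -0.001065-0.146322i)
  m=1: (-0.043891+0.012394i) × (-0.024677+0.039899i) = +0.000589-0.002057i  (running Σ = -0.000476-0.148379i)
  m=2: (+0.288068-0.176780i) × (+0.190080+0.380800i) = +0.122074+0.076094i  (running Σ = +0.121598-0.072285i)
  m=3: (-0.027553+0.029863i) × (+0.379163+0.034575i) = -0.011479+0.010370i  (running Σ = +0.110119-0.061914i)
  m=4: (-0.168261+0.331272i) × (+0.106391-0.141458i) = +0.028960+0.059046i  (running Σ = +0.139078-0.002868i)
  m=5: (+0.069807-0.353882i) × (-0.016390-0.042002i) = -0.016008+0.002868i  (running Σ = +0.123070-0.000000i)
Σ over m = +0.123070-0.000000i; ×(4π/11) → +0.140595-0.000000i. Real part: 0.140595

0.140595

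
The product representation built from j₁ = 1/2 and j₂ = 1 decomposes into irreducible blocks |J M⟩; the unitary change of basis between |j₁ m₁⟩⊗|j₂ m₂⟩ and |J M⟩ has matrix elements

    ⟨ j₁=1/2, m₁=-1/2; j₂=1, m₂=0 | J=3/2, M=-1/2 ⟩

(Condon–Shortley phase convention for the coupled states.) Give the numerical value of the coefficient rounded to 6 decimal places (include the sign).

j₁+j₂−J=0  J+j₁−j₂=1  J−j₁+j₂=2  j₁+j₂+J+1=4
(j₁±m₁, j₂±m₂, J±M) = (0,1,1,1,1,2)
P² = 2/3
sum k=0..0:
  [0] +1/1 = 1
S = 1
C² = P²·S² = 2/3 ; C = +0.816497

+√(2/3) ≈ +0.816497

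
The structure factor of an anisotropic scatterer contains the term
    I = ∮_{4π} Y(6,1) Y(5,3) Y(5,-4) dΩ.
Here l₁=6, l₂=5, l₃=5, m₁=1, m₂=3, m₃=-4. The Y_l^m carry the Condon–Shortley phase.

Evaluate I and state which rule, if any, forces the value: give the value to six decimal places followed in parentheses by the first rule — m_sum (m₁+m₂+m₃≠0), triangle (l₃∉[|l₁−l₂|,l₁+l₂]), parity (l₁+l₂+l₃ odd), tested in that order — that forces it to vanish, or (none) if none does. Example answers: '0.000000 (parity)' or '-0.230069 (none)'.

-0.154663 (none)

Rules hold: Σm=0, L=16 even, 1≤5≤11.
N = 13·11·11 = 1573
Δ = 6!·6!·4!/17! = 1/28588560
Racah Σ t=1..5: t=1:−1/345600 t=2:+1/13824 t=3:−1/5184 t=4:+1/13824 t=5:−1/345600 = -7/129600
⇒ 3j(6 5 5; 0 0 0)² = 80/7293, sgn +1
Racah Σ t=4..5: t=4:+1/138240 t=5:−1/518400 = 11/2073600
⇒ 3j(6 5 5; 1 3 -4)² = 77/4420, sgn -1
4πI² = N·(3j₀)²·(3jₘ)² = 3388/11271
I = -1·√(0.300594/4π) = -0.15466268
No selection rule forces the value: the integral is nonzero (none).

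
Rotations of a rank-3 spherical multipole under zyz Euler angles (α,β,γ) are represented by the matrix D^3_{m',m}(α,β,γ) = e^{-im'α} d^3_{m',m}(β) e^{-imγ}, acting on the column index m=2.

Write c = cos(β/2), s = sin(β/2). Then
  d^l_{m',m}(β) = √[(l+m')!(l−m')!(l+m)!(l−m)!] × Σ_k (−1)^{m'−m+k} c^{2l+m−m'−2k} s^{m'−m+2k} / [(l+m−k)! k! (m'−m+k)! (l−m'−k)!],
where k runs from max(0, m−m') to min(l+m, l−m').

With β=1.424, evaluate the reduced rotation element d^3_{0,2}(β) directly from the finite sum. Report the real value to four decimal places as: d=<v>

d^3_{0,2}(β=1.4240) via the finite sum:
With c≡cos(β/2)=0.757057 and s≡sin(β/2)=0.653349, N=[6·6·120·1]^{1/2}=65.726707
k∈{2,3} keeps every argument non-negative
  k=2: (−1)^0·65.7267/(12)·0.7571^4·0.6533^2 = +0.768007
  k=3: (−1)^1·65.7267/(12)·0.7571^2·0.6533^4 = -0.572004
d^3_{0,2}(1.4240) = +0.768007 -0.572004 = +0.196003

d=0.1960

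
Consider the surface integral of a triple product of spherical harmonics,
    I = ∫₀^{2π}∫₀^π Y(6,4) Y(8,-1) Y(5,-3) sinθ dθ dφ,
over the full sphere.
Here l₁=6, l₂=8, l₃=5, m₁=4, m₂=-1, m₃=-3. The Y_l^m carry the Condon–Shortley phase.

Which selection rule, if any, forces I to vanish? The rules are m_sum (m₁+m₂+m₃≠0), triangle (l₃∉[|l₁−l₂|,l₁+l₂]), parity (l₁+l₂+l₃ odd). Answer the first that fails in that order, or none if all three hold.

parity

azimuthal sum: 4 − 1 − 3 = 0  ✓
2 ≤ 5 ≤ 14 (triangle on l)  ✓
L = 6 + 8 + 5 = 19 (odd)  ✗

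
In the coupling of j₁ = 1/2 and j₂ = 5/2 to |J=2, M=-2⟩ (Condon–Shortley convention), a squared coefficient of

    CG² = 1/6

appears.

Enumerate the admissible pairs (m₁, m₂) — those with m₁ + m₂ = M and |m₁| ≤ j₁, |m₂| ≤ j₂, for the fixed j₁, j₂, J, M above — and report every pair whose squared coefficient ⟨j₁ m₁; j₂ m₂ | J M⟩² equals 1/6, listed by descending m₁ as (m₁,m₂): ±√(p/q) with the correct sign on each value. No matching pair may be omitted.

Admissible pairs with m₁+m₂ = M = -2: (-1/2,-3/2), (1/2,-5/2)
  (m₁,m₂)=(1/2,-5/2): CG² = 5/6, CG = +√(5/6)
  (m₁,m₂)=(-1/2,-3/2): CG² = 1/6, CG = −√(1/6)   ← matches the target
Pairs with CG² = 1/6: (-1/2,-3/2): −√(1/6)

(-1/2,-3/2): −√(1/6)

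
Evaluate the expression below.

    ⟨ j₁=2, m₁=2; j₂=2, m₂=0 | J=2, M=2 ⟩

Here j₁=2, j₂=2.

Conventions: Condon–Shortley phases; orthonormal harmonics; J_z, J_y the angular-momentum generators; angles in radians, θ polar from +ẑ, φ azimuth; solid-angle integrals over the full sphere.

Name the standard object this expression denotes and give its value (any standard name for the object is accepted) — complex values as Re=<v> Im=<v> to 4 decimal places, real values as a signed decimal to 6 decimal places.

Clebsch–Gordan coefficient, +√(2/7) ≈ +0.534522

This is a Clebsch–Gordan (vector-coupling) coefficient.
j₁+j₂−J=2  J+j₁−j₂=2  J−j₁+j₂=2  j₁+j₂+J+1=7
(j₁±m₁, j₂±m₂, J±M) = (4,0,2,2,4,0)
P² = 128/7
sum k=0..0:
  [0] +1/8 = 1/8
S = 1/8
C² = P²·S² = 2/7 ; C = +0.534522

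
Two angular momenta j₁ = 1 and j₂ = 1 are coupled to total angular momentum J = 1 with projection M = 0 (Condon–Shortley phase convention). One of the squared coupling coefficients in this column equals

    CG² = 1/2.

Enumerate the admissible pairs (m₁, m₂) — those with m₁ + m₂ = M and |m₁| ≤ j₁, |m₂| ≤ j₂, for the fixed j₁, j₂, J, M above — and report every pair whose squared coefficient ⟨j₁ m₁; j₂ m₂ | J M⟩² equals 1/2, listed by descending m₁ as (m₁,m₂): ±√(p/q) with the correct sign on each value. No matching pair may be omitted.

(1,-1): +√(1/2); (-1,1): −√(1/2)

Admissible pairs with m₁+m₂ = M = 0: (-1,1), (0,0), (1,-1)
  (m₁,m₂)=(1,-1): CG² = 1/2, CG = +√(1/2)   ← matches the target
  (m₁,m₂)=(0,0): CG² = 0/1, CG = 0
  (m₁,m₂)=(-1,1): CG² = 1/2, CG = −√(1/2)   ← matches the target
Pairs with CG² = 1/2: (1,-1): +√(1/2); (-1,1): −√(1/2)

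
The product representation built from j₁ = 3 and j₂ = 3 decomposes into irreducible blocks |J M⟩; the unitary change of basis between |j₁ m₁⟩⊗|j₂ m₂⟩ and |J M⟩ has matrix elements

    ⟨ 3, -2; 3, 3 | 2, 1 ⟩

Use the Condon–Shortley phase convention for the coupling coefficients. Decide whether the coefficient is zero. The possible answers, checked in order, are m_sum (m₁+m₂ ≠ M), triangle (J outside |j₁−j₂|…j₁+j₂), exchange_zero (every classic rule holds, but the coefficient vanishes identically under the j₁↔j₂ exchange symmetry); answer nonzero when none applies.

nonzero

m-sum: m₁+m₂ = -2+3 = 1, M = 1  ✓
triangle: |j₁−j₂| = 0 ≤ J = 2 ≤ j₁+j₂ = 6  ✓
exchange: j₁≠j₂ or m₁≠m₂ — the exchange symmetry imposes no constraint here
value check: CG = +√(25/84) = +0.545545 ≠ 0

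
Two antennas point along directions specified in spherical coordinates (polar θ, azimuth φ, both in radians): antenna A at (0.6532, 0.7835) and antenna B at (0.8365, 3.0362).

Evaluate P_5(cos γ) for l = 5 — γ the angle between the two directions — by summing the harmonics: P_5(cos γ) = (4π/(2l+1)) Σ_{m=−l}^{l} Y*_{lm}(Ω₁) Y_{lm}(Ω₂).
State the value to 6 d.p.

Summing Y*_{l m}(θ₁,φ₁)·Y_{l m}(θ₂,φ₂) over m ∈ [−5, 5]; prefactor 4π/(2·5+1) = 1.142397:
  term(m=-5) = +0.001065+0.003881i   from Y*(Ω₁)=-0.027464-0.026948i, Y(Ω₂)=-0.090413-0.052606i
  term(m=-4) = -0.043465-0.019097i   from Y*(Ω₁)=-0.158991+0.001207i, Y(Ω₂)=+0.272452+0.122183i
  term(m=-3) = +0.138938-0.071437i   from Y*(Ω₁)=-0.255275+0.258199i, Y(Ω₂)=-0.408948-0.133789i
  term(m=-2) = -0.019784+0.094209i   from Y*(Ω₁)=+0.001683+0.443393i, Y(Ω₂)=+0.212300+0.045425i
  term(m=-1) = +0.016059+0.019782i   from Y*(Ω₁)=+0.072144+0.071870i, Y(Ω₂)=+0.248825+0.026322i
  term(m=+0) = +0.110976+0.000000i   from Y*(Ω₁)=-0.379772-0.000000i, Y(Ω₂)=-0.292218+0.000000i
  term(m=+1) = +0.016059-0.019782i   from Y*(Ω₁)=-0.072144+0.071870i, Y(Ω₂)=-0.248825+0.026322i
  term(m=+2) = -0.019784-0.094209i   from Y*(Ω₁)=+0.001683-0.443393i, Y(Ω₂)=+0.212300-0.045425i
  term(m=+3) = +0.138938+0.071437i   from Y*(Ω₁)=+0.255275+0.258199i, Y(Ω₂)=+0.408948-0.133789i
  term(m=+4) = -0.043465+0.019097i   from Y*(Ω₁)=-0.158991-0.001207i, Y(Ω₂)=+0.272452-0.122183i
  term(m=+5) = +0.001065-0.003881i   from Y*(Ω₁)=+0.027464-0.026948i, Y(Ω₂)=+0.090413-0.052606i
Σ over m = +0.296606-0.000000i; ×(4π/11) → +0.338842-0.000000i. Real part: 0.338842

0.338842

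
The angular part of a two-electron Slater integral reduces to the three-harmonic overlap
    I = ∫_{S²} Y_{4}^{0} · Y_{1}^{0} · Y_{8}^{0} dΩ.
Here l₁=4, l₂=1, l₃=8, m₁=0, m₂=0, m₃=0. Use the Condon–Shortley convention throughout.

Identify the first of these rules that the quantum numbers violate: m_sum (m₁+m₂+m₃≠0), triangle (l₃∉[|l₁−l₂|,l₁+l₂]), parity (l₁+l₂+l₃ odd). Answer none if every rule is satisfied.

triangle

m₁+m₂+m₃ = 0 + 0 + 0 = 0  ✓
triangle: need |l₁−l₂| ≤ l₃ ≤ l₁+l₂ = [3,5]; l₃=8 is outside  ✗
parity: l₁+l₂+l₃ = 13 is odd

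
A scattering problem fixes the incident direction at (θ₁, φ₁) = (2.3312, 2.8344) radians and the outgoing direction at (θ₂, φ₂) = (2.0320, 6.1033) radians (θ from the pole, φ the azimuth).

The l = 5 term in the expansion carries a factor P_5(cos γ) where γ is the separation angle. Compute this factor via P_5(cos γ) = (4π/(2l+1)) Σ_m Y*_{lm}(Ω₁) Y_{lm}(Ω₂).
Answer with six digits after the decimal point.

-0.331287

Expand P_5 via completeness: Σ_{m} conj(Y_{5,m}) at Ω₁ times Y_{5,m} at Ω₂ —
  term(m=-5) = (-0.019923, 0.014727)   from Y*(Ω₁)=(-0.003228, 0.092628), Y(Ω₂)=(0.166281, 0.209294)
  term(m=-4) = (0.102255, -0.057094)   from Y*(Ω₁)=(-0.093507, 0.262648), Y(Ω₂)=(-0.315940, -0.276844)
  term(m=-3) = (-0.077742, 0.031225)   from Y*(Ω₁)=(-0.260554, 0.343298), Y(Ω₂)=(0.166765, 0.099886)
  term(m=-2) = (-0.061920, 0.016116)   from Y*(Ω₁)=(-0.212980, 0.150250), Y(Ω₂)=(0.229763, 0.086423)
  term(m=-1) = (-0.057126, 0.007312)   from Y*(Ω₁)=(0.201685, -0.063981), Y(Ω₂)=(-0.267796, -0.048699)
  term(m=+0) = (-0.061080, 0.000000)   from Y*(Ω₁)=(0.325300, -0.000000), Y(Ω₂)=(-0.187765, 0.000000)
  term(m=+1) = (-0.057126, -0.007312)   from Y*(Ω₁)=(-0.201685, -0.063981), Y(Ω₂)=(0.267796, -0.048699)
  term(m=+2) = (-0.061920, -0.016116)   from Y*(Ω₁)=(-0.212980, -0.150250), Y(Ω₂)=(0.229763, -0.086423)
  term(m=+3) = (-0.077742, -0.031225)   from Y*(Ω₁)=(0.260554, 0.343298), Y(Ω₂)=(-0.166765, 0.099886)
  term(m=+4) = (0.102255, 0.057094)   from Y*(Ω₁)=(-0.093507, -0.262648), Y(Ω₂)=(-0.315940, 0.276844)
  term(m=+5) = (-0.019923, -0.014727)   from Y*(Ω₁)=(0.003228, 0.092628), Y(Ω₂)=(-0.166281, 0.209294)
Accumulated sum (-0.289993, -0.000000); after 4π/(2l+1) scaling, (-0.331287, -0.000000) ⇒ P_5 = -0.331287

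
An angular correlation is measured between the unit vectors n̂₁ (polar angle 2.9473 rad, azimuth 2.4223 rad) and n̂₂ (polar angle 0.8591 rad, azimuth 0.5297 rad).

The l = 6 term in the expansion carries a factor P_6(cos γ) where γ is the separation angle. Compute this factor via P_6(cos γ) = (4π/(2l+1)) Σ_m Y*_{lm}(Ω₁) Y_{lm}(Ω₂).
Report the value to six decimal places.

Expand P_6 via completeness: Σ_{m} conj(Y_{6,m}) at Ω₁ times Y_{6,m} at Ω₂ —
  m=-6: Y*=-0.000010+0.000023i  Y=-0.091030+0.003334i  product +0.000001-0.000002i
  m=-5: Y*=-0.000396+0.000194i  Y=-0.239734-0.128825i  product +0.000120+0.000005i
  m=-4: Y*=-0.004589-0.001243i  Y=-0.225674-0.369739i  product +0.000576+0.001977i
  m=-3: Y*=-0.019340-0.029068i  Y=-0.005722-0.312567i  product -0.008975+0.006211i
  m=-2: Y*=+0.022818-0.171578i  Y=-0.061565+0.109705i  product +0.017418+0.013066i
  m=-1: Y*=+0.393590-0.344713i  Y=-0.315150+0.184525i  product -0.060432+0.181264i
  m=+0: Y*=+0.651632-0.000000i  Y=+0.025563+0.000000i  product +0.016658+0.000000i
  m=+1: Y*=-0.393590-0.344713i  Y=+0.315150+0.184525i  product -0.060432-0.181264i
  m=+2: Y*=+0.022818+0.171578i  Y=-0.061565-0.109705i  product +0.017418-0.013066i
  m=+3: Y*=+0.019340-0.029068i  Y=+0.005722-0.312567i  product -0.008975-0.006211i
  m=+4: Y*=-0.004589+0.001243i  Y=-0.225674+0.369739i  product +0.000576-0.001977i
  m=+5: Y*=+0.000396+0.000194i  Y=+0.239734-0.128825i  product +0.000120-0.000005i
  m=+6: Y*=-0.000010-0.000023i  Y=-0.091030-0.003334i  product +0.000001+0.000002i
Accumulated sum -0.085926+0.000000i; after 4π/(2l+1) scaling, -0.083060+0.000000i ⇒ P_6 = -0.083060

-0.083060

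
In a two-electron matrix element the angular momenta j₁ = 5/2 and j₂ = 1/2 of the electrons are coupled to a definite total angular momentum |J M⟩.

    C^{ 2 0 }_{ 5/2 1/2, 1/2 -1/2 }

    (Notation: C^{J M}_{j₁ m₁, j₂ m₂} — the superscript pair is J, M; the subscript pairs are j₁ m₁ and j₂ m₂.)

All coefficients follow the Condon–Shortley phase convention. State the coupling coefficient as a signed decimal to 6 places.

+0.707107

j₁+j₂−J=1  J+j₁−j₂=4  J−j₁+j₂=0  j₁+j₂+J+1=6
(j₁±m₁, j₂±m₂, J±M) = (3,2,0,1,2,2)
P² = 8
sum k=0..0:
  [0] +1/4 = 1/4
S = 1/4
C² = P²·S² = 1/2 ; C = +0.707107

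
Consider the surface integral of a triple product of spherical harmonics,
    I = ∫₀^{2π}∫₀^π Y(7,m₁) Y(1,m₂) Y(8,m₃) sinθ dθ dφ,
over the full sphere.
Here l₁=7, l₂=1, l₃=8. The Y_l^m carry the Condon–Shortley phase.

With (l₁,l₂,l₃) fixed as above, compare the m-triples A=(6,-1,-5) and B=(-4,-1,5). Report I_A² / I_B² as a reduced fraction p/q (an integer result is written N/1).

l's match ⇒ only the (l;m) 3-j factors differ between A and B.
A: triangle coeff Δ(7,1,8) = 1/2040; Σ_t [0,0]: t=0:+1/12454041600 = 1/12454041600; (3j)²=1/680 [(7 1 8; 6 -1 -5)], sign=-1
B: triangle coeff Δ(7,1,8) = 1/2040; Σ_t [0,0]: t=0:+1/479001600 = 1/479001600; (3j)²=13/340 [(7 1 8; -4 -1 5)], sign=-1
I_A²/I_B² = (1/680)/(13/340) = 1/26

1/26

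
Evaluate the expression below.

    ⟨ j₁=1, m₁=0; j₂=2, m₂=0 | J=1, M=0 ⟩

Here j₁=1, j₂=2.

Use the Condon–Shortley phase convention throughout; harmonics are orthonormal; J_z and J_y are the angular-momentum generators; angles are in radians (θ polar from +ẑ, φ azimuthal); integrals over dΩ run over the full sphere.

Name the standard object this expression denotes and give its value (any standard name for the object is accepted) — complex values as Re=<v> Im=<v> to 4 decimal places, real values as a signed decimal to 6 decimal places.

This is a Clebsch–Gordan (vector-coupling) coefficient.
j₁+j₂−J=2  J+j₁−j₂=0  J−j₁+j₂=2  j₁+j₂+J+1=5
(j₁±m₁, j₂±m₂, J±M) = (1,1,2,2,1,1)
P² = 2/5
sum k=1..1:
  [1] −1/1 = -1
S = -1
C² = P²·S² = 2/5 ; C = -0.632456

Clebsch–Gordan coefficient, −√(2/5) ≈ -0.632456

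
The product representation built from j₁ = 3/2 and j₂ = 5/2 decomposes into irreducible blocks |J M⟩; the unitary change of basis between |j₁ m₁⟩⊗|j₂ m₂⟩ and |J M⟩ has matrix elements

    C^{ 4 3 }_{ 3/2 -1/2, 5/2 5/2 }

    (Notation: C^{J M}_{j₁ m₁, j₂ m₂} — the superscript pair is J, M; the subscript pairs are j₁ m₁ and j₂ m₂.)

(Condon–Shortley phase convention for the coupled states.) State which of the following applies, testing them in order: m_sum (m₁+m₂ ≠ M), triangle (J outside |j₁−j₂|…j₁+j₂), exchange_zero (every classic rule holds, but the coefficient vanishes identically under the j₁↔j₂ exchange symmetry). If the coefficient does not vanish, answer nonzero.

m-sum: m₁+m₂ = -1/2+5/2 = 2, M = 3  ✗ ⇒ coefficient is 0

m_sum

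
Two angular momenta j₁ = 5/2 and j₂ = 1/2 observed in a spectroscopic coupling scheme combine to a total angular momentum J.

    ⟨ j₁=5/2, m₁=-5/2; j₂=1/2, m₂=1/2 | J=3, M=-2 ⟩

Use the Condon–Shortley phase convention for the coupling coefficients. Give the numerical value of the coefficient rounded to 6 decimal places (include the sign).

+√(1/6) ≈ +0.408248

√[7·0!5!1!/7! · 0!5!1!0!1!5!] = √(2400)
  +(−1)^0/∏(0,0,5,1,0,0)! = 1/120  (running 1/120)
⟨..|..⟩ = √(2400)·(1/120) = +0.408248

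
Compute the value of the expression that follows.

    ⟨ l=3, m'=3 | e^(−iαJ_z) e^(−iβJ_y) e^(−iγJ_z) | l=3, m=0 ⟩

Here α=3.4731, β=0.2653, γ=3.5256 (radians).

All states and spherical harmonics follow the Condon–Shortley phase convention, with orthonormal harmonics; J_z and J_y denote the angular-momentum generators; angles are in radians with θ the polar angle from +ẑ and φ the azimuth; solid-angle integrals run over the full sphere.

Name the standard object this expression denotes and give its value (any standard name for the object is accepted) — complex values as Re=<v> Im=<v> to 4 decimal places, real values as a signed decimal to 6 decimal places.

Wigner D-matrix element, Re=0.0055 Im=-0.0084

This is a Wigner D-matrix element — the rotation-matrix element ⟨l m'| R(α,β,γ) |l m⟩ in the angular-momentum basis.
First d^3_{3,0}(β=0.2653), then the phase factors e^{-i(3)α} and e^{-i(0)γ}:
Half-angle: c=0.991215, s=0.132261. N=√(720·1·6·6)=160.996894
Admissible k: 0..0 (factorial args all ≥0)
  k=0: (−1)^3·160.9969/(36)·0.9912^3·0.1323^3 = -0.010077
d^3_{3,0}(0.2653) = -0.010077
Attach z-rotation phases: D = e^{-i(3)(3.4731)}·(-0.010077)·e^{-i(0)(3.5256)} = +0.005491-0.008449i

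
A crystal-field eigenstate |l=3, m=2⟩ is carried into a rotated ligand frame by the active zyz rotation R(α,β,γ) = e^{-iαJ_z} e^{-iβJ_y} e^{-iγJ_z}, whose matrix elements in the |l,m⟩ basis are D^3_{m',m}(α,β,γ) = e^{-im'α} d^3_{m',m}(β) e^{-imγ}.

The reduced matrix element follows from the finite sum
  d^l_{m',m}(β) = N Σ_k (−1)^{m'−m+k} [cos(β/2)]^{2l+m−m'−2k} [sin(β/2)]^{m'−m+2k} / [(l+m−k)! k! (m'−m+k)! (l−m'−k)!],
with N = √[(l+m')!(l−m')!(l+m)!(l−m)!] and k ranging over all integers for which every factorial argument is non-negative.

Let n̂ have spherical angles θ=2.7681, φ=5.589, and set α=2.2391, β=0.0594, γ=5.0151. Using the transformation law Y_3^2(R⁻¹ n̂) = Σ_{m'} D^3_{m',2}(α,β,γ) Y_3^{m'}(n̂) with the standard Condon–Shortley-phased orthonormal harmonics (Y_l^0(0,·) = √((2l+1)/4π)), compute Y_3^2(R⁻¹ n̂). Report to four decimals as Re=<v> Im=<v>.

Re=0.0930 Im=-0.0107

Need the full column D^3_{m',2} for m'=−3..3 at α=2.2391, β=0.0594, γ=5.0151.
cos(β/2)=0.999559, sin(β/2)=0.029696
d^3_{-3,2}: single k=5 term ⇒ +0.000000;  D = -0.000000+0.000000i
d^3_{-2,2}: k∈[4..5] ⇒ +0.000004 -0.000000 = +0.000004;  D = +0.000003+0.000003i
d^3_{-1,2}: k∈[3..4] ⇒ +0.000165 -0.000000 = +0.000165;  D = +0.000010-0.000165i
d^3_{0,2}: k∈[2..3] ⇒ +0.004821 -0.000004 = +0.004817;  D = -0.003961+0.002742i
d^3_{1,2}: k∈[1..2] ⇒ +0.093699 -0.000165 = +0.093534;  D = +0.089437+0.027379i
d^3_{2,2}: k∈[0..1] ⇒ +0.997357 -0.004401 = +0.992955;  D = -0.360209-0.925316i
d^3_{3,2}: single k=0 term ⇒ -0.072579;  D = +0.036770-0.062575i
Y_3^{m'}(θ=2.7681,φ=5.589) and Σ D·Y over m':
  (-0.0000+0.0000i)·(-0.0099+0.0177i)  (+0.0000+0.0000i)·(-0.0230-0.1246i)  (+0.0000-0.0002i)·(+0.3022+0.2515i)  (-0.0040+0.0027i)·(-0.4636+0.0000i)  (+0.0894+0.0274i)·(-0.3022+0.2515i)  (-0.3602-0.9253i)·(-0.0230+0.1246i)  (+0.0368-0.0626i)·(+0.0099+0.0177i)
Y_3^2(R⁻¹ n̂) = +0.092987-0.010675i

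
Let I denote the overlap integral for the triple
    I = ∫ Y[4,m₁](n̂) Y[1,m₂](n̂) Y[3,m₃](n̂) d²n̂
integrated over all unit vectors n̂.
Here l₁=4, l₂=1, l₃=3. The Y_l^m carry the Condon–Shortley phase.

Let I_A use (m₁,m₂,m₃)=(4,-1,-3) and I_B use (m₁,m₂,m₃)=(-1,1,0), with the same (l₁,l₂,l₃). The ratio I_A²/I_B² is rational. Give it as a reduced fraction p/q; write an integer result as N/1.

14/5

Shared (l₁,l₂,l₃)=(4,1,3): N and (l;000)² cancel in I_A²/I_B².
A: Δ = 2!·6!·0!/9! = 1/252; Racah Σ t=0..0: t=0:+1/1440 = 1/1440; ⇒ 3j(4 1 3; 4 -1 -3)² = 1/9, sgn +1
B: Δ = 2!·6!·0!/9! = 1/252; Racah Σ t=2..2: t=2:+1/72 = 1/72; ⇒ 3j(4 1 3; -1 1 0)² = 5/126, sgn -1
I_A²/I_B² = (1/9)/(5/126) = 14/5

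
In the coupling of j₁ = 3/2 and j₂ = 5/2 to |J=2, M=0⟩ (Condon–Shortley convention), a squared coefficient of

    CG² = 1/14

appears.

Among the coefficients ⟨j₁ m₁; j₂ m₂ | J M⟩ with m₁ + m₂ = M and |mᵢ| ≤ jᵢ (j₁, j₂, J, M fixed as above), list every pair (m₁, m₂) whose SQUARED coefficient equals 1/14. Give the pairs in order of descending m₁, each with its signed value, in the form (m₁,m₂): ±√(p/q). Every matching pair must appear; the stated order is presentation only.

(1/2,-1/2): −√(1/14); (-1/2,1/2): −√(1/14)

Admissible pairs with m₁+m₂ = M = 0: (-3/2,3/2), (-1/2,1/2), (1/2,-1/2), (3/2,-3/2)
  (m₁,m₂)=(3/2,-3/2): CG² = 3/7, CG = +√(3/7)
  (m₁,m₂)=(1/2,-1/2): CG² = 1/14, CG = −√(1/14)   ← matches the target
  (m₁,m₂)=(-1/2,1/2): CG² = 1/14, CG = −√(1/14)   ← matches the target
  (m₁,m₂)=(-3/2,3/2): CG² = 3/7, CG = +√(3/7)
Pairs with CG² = 1/14: (1/2,-1/2): −√(1/14); (-1/2,1/2): −√(1/14)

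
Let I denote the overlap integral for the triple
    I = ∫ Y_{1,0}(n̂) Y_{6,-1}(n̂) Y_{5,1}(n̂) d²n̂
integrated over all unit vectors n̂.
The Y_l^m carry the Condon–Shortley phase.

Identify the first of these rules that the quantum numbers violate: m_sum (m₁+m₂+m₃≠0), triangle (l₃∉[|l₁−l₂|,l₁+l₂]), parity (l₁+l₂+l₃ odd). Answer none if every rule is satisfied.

m₁+m₂+m₃ = 0 − 1 + 1 = 0  ✓
triangle: |1−6|=5 ≤ l₃=5 ≤ 1+6=7  ✓
parity: l₁+l₂+l₃ = 12 is even  ✓

none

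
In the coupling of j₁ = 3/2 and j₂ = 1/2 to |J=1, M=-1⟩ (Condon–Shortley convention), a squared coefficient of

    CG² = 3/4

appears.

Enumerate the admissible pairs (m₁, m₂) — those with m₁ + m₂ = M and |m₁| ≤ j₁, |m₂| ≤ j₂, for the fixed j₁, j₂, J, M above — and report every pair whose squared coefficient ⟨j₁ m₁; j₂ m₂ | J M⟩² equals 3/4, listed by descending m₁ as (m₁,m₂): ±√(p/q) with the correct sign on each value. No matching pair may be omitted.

Admissible pairs with m₁+m₂ = M = -1: (-3/2,1/2), (-1/2,-1/2)
  (m₁,m₂)=(-1/2,-1/2): CG² = 1/4, CG = +√(1/4)
  (m₁,m₂)=(-3/2,1/2): CG² = 3/4, CG = −√(3/4)   ← matches the target
Pairs with CG² = 3/4: (-3/2,1/2): −√(3/4)

(-3/2,1/2): −√(3/4)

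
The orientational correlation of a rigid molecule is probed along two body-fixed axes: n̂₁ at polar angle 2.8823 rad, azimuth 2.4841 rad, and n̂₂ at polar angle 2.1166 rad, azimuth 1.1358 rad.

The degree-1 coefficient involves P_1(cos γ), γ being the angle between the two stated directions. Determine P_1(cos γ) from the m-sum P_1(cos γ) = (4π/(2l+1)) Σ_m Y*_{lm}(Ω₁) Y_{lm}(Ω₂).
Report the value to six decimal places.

Addition theorem: P_1(cos γ) = (4π/3) Σ_m Y*_{lm}(Ω₁) Y_{lm}(Ω₂), m = −1…1:
  m=-1: (-0.070116+0.054136i) × (+0.124440-0.267797i) = +0.005772+0.025514i  (running Σ = +0.005772+0.025514i)
  m=0: (-0.472269-0.000000i) × (-0.253636+0.000000i) = +0.119785+0.000000i  (running Σ = +0.125557+0.025514i)
  m=1: (+0.070116+0.054136i) × (-0.124440-0.267797i) = +0.005772-0.025514i  (running Σ = +0.131329+0.000000i)
Σ over m = +0.131329+0.000000i; ×(4π/3) → +0.550110+0.000000i. Real part: 0.550110

0.550110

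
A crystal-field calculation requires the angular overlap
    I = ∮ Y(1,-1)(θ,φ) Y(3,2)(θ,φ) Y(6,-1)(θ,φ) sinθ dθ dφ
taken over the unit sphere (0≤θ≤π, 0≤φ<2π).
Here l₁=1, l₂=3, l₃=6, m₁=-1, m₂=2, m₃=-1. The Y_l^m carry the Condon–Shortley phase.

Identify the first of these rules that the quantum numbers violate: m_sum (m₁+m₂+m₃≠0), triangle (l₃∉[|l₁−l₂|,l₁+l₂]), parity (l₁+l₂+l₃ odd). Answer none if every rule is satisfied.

triangle

azimuthal sum: -1 + 2 − 1 = 0  ✓
l₃ must lie in [2,4]; have l₃=6  ✗
L = 1 + 3 + 6 = 10 (even)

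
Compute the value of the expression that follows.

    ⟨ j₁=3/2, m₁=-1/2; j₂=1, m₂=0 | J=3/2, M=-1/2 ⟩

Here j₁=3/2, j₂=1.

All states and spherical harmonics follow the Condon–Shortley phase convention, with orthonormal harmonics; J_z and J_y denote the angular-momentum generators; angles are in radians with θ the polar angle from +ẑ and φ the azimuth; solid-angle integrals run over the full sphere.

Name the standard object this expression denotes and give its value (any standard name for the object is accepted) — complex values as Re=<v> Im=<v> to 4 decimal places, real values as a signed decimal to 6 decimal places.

Clebsch–Gordan coefficient, −√(1/15) ≈ -0.258199

This is a Clebsch–Gordan (vector-coupling) coefficient.
triangle: 1!·2!·1!/5! = 2/120
(j±m)!: 1!·2!·1!·1!·1!·2! = 4
prefactor² = (2J+1)·Δ·N² = 4/15
  k=0: +1/(0!·1!·2!·1!·0!·0!) = 1/2
  k=1: −1/(1!·0!·1!·0!·1!·1!) = -1
Σ = -1/2  ⇒  CG² = 4/15·(-1/2)² = 1/15
CG = −√(1/15) = -0.258199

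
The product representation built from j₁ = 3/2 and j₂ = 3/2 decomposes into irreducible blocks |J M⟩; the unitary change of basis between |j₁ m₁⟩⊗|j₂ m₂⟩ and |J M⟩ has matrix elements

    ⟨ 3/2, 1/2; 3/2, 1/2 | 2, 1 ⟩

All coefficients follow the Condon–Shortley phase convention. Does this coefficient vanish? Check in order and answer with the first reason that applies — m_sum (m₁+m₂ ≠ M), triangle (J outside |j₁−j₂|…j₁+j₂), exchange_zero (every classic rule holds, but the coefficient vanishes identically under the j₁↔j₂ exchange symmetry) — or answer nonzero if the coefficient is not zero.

exchange_zero

m-sum: m₁+m₂ = 1/2+1/2 = 1, M = 1  ✓
triangle: |j₁−j₂| = 0 ≤ J = 2 ≤ j₁+j₂ = 3  ✓
exchange: j₁=j₂ and m₁=m₂, and (−1)^(j₁+j₂−J) = (−1)^1 = −1 forces ⟨j₁m₁;j₂m₂|JM⟩ = −⟨j₂m₂;j₁m₁|JM⟩ = −⟨j₁m₁;j₂m₂|JM⟩ ⇒ the coefficient vanishes identically
Racah sum check: Σ_k collapses to 0 ⇒ CG = 0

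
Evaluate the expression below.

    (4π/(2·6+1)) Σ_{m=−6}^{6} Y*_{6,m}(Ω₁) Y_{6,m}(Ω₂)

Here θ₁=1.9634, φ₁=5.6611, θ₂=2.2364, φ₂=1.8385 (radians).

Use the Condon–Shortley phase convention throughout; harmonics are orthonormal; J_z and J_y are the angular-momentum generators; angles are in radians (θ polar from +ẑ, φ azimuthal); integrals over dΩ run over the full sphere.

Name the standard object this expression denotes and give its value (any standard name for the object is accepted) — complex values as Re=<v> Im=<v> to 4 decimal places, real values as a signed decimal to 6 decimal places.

Legendre polynomial (addition theorem), +0.184252

This sum is the spherical-harmonic addition theorem: it equals the Legendre polynomial P_l(cos γ) of the angle γ between the two directions.
Term-by-term m-sum for l=6 (normalisation 4π/13 = 0.966644):
  term(m=-6) = -0.020147-0.027846i   from Y*(Ω₁)=-0.249529+0.167406i, Y(Ω₂)=+0.004051+0.114311i
  term(m=-5) = +0.129466+0.034919i   from Y*(Ω₁)=+0.430829+0.013432i, Y(Ω₂)=+0.302738+0.071612i
  term(m=-4) = -0.063257+0.028064i   from Y*(Ω₁)=-0.125969-0.096410i, Y(Ω₂)=+0.209146-0.382855i
  term(m=-3) = -0.029061+0.056896i   from Y*(Ω₁)=-0.079543-0.261337i, Y(Ω₂)=-0.168276-0.162417i
  term(m=-2) = +0.011474+0.054157i   from Y*(Ω₁)=-0.082757+0.244293i, Y(Ω₂)=+0.184593-0.109501i
  term(m=-1) = +0.048894+0.039620i   from Y*(Ω₁)=-0.155710+0.111654i, Y(Ω₂)=-0.086880-0.316746i
  term(m=+0) = +0.035871+0.000000i   from Y*(Ω₁)=+0.276200-0.000000i, Y(Ω₂)=+0.129875+0.000000i
  term(m=+1) = +0.048894-0.039620i   from Y*(Ω₁)=+0.155710+0.111654i, Y(Ω₂)=+0.086880-0.316746i
  term(m=+2) = +0.011474-0.054157i   from Y*(Ω₁)=-0.082757-0.244293i, Y(Ω₂)=+0.184593+0.109501i
  term(m=+3) = -0.029061-0.056896i   from Y*(Ω₁)=+0.079543-0.261337i, Y(Ω₂)=+0.168276-0.162417i
  term(m=+4) = -0.063257-0.028064i   from Y*(Ω₁)=-0.125969+0.096410i, Y(Ω₂)=+0.209146+0.382855i
  term(m=+5) = +0.129466-0.034919i   from Y*(Ω₁)=-0.430829+0.013432i, Y(Ω₂)=-0.302738+0.071612i
  term(m=+6) = -0.020147+0.027846i   from Y*(Ω₁)=-0.249529-0.167406i, Y(Ω₂)=+0.004051-0.114311i
Total Σ_m = +0.190610-0.000000i. Multiply by 0.966644: +0.184252-0.000000i. P_6(cos γ) = 0.184252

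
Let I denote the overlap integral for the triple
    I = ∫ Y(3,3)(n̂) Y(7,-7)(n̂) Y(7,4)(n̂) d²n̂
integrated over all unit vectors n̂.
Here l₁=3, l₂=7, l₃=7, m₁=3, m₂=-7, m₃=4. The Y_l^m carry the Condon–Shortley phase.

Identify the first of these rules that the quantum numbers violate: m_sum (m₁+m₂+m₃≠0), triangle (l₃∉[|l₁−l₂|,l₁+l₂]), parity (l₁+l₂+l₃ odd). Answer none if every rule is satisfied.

m₁+m₂+m₃ = 3 − 7 + 4 = 0  ✓
triangle: |3−7|=4 ≤ l₃=7 ≤ 3+7=10  ✓
parity: l₁+l₂+l₃ = 17 is odd  ✗

parity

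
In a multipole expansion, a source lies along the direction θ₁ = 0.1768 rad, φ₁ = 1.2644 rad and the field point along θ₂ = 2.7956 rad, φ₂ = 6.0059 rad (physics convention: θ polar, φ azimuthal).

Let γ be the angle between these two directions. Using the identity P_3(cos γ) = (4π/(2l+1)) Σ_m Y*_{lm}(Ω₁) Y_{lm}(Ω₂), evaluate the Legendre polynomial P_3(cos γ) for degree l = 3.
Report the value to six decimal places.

Summing Y*_{l m}(θ₁,φ₁)·Y_{l m}(θ₂,φ₂) over m ∈ [−3, 3]; prefactor 4π/(2·3+1) = 1.795196:
  [-3]  conj(Y_{3,-3})(Ω₁) = -0.001805-0.001377i ; Y_{3,-3}(Ω₂) = +0.010960+0.012029i ; Δ = -0.000003-0.000037i
  [-2]  conj(Y_{3,-2})(Ω₁) = -0.025459+0.017899i ; Y_{3,-2}(Ω₂) = -0.094001-0.058225i ; Δ = +0.003435-0.000200i
  [-1]  conj(Y_{3,-1})(Ω₁) = +0.065927+0.208393i ; Y_{3,-1}(Ω₂) = +0.361037+0.102757i ; Δ = +0.002388+0.082012i
  [+0]  conj(Y_{3,0})(Ω₁) = +0.677899-0.000000i ; Y_{3,0}(Ω₂) = -0.500246+0.000000i ; Δ = -0.339116+0.000000i
  [+1]  conj(Y_{3,1})(Ω₁) = -0.065927+0.208393i ; Y_{3,1}(Ω₂) = -0.361037+0.102757i ; Δ = +0.002388-0.082012i
  [+2]  conj(Y_{3,2})(Ω₁) = -0.025459-0.017899i ; Y_{3,2}(Ω₂) = -0.094001+0.058225i ; Δ = +0.003435+0.000200i
  [+3]  conj(Y_{3,3})(Ω₁) = +0.001805-0.001377i ; Y_{3,3}(Ω₂) = -0.010960+0.012029i ; Δ = -0.000003+0.000037i
Accumulated sum -0.327476-0.000000i; after 4π/(2l+1) scaling, -0.587883-0.000000i ⇒ P_3 = -0.587883

-0.587883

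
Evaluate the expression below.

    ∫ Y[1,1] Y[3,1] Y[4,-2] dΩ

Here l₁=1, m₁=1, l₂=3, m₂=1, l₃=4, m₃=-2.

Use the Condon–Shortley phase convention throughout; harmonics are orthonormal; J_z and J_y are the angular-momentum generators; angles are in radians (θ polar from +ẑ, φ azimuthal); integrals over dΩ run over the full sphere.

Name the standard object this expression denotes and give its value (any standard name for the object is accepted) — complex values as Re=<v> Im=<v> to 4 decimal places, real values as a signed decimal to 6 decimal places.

This is a Gaunt coefficient — the integral of a triple product of spherical harmonics over the sphere.
Rules hold: Σm=0, L=8 even, 2≤4≤4.
N = 3·7·9 = 189
Δ = 0!·2!·6!/9! = 1/252
Racah Σ t=0..0: t=0:+1/36 = 1/36
⇒ 3j(1 3 4; 0 0 0)² = 4/63, sgn +1
Racah Σ t=0..0: t=0:+1/96 = 1/96
⇒ 3j(1 3 4; 1 1 -2)² = 5/84, sgn +1
4πI² = N·(3j₀)²·(3jₘ)² = 5/7
I = +1·√(0.714286/4π) = 0.23841361

Gaunt coefficient, +0.238414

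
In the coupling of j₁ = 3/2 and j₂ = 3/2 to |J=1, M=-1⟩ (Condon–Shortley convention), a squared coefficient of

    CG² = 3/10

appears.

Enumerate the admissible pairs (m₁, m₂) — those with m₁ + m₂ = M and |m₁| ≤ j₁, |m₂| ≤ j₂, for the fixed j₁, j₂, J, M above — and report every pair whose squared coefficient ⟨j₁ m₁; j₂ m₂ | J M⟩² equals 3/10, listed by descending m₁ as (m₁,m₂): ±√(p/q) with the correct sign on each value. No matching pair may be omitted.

(1/2,-3/2): +√(3/10); (-3/2,1/2): +√(3/10)

Admissible pairs with m₁+m₂ = M = -1: (-3/2,1/2), (-1/2,-1/2), (1/2,-3/2)
  (m₁,m₂)=(1/2,-3/2): CG² = 3/10, CG = +√(3/10)   ← matches the target
  (m₁,m₂)=(-1/2,-1/2): CG² = 2/5, CG = −√(2/5)
  (m₁,m₂)=(-3/2,1/2): CG² = 3/10, CG = +√(3/10)   ← matches the target
Pairs with CG² = 3/10: (1/2,-3/2): +√(3/10); (-3/2,1/2): +√(3/10)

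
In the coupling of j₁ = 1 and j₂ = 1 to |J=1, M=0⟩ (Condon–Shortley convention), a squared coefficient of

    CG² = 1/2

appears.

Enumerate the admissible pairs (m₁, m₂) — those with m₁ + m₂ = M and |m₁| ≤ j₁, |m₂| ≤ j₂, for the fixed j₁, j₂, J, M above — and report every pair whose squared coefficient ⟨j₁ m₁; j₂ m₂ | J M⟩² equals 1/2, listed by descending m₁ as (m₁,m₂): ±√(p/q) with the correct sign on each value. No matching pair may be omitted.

Admissible pairs with m₁+m₂ = M = 0: (-1,1), (0,0), (1,-1)
  (m₁,m₂)=(1,-1): CG² = 1/2, CG = +√(1/2)   ← matches the target
  (m₁,m₂)=(0,0): CG² = 0/1, CG = 0
  (m₁,m₂)=(-1,1): CG² = 1/2, CG = −√(1/2)   ← matches the target
Pairs with CG² = 1/2: (1,-1): +√(1/2); (-1,1): −√(1/2)

(1,-1): +√(1/2); (-1,1): −√(1/2)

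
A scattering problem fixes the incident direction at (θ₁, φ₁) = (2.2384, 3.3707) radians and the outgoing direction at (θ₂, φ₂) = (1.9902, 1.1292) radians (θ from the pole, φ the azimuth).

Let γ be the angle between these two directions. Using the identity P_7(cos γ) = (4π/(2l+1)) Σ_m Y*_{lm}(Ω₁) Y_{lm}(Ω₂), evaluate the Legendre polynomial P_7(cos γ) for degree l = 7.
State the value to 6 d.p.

Summing Y*_{l m}(θ₁,φ₁)·Y_{l m}(θ₂,φ₂) over m ∈ [−7, 7]; prefactor 4π/(2·7+1) = 0.837758:
  m=-7: (+0.003035-0.092055i) × (-0.013360-0.264760i) = -0.024413+0.000426i  (running Σ = -0.024413+0.000426i)
  m=-6: (-0.052951-0.266479i) × (-0.389789+0.208919i) = +0.076312+0.092808i  (running Σ = +0.051899+0.093234i)
  m=-5: (-0.180075-0.397607i) × (+0.216627+0.160342i) = +0.024744-0.115006i  (running Σ = +0.076644-0.021772i)
  m=-4: (-0.208539-0.271847i) × (-0.034120+0.172217i) = +0.053932-0.026639i  (running Σ = +0.130576-0.048410i)
  m=-3: (+0.053373+0.043811i) × (+0.328006-0.082360i) = +0.021115+0.009974i  (running Σ = +0.151690-0.038436i)
  m=-2: (+0.329678+0.162606i) × (+0.023325+0.028399i) = +0.003072+0.013155i  (running Σ = +0.154762-0.025280i)
  m=-1: (+0.088917+0.020736i) × (+0.142892-0.302268i) = +0.018973-0.023914i  (running Σ = +0.173735-0.049194i)
  m=0: (-0.341737-0.000000i) × (-0.003753+0.000000i) = +0.001282+0.000000i  (running Σ = +0.175018-0.049194i)
  m=1: (-0.088917+0.020736i) × (-0.142892-0.302268i) = +0.018973+0.023914i  (running Σ = +0.193991-0.025280i)
  m=2: (+0.329678-0.162606i) × (+0.023325-0.028399i) = +0.003072-0.013155i  (running Σ = +0.197063-0.038436i)
  m=3: (-0.053373+0.043811i) × (-0.328006-0.082360i) = +0.021115-0.009974i  (running Σ = +0.218178-0.048410i)
  m=4: (-0.208539+0.271847i) × (-0.034120-0.172217i) = +0.053932+0.026639i  (running Σ = +0.272110-0.021772i)
  m=5: (+0.180075-0.397607i) × (-0.216627+0.160342i) = +0.024744+0.115006i  (running Σ = +0.296854+0.093234i)
  m=6: (-0.052951+0.266479i) × (-0.389789-0.208919i) = +0.076312-0.092808i  (running Σ = +0.373166+0.000426i)
  m=7: (-0.003035-0.092055i) × (+0.013360-0.264760i) = -0.024413-0.000426i  (running Σ = +0.348753+0.000000i)
Total Σ_m = +0.348753+0.000000i. Multiply by 0.837758: +0.292171+0.000000i. P_7(cos γ) = 0.292171

0.292171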